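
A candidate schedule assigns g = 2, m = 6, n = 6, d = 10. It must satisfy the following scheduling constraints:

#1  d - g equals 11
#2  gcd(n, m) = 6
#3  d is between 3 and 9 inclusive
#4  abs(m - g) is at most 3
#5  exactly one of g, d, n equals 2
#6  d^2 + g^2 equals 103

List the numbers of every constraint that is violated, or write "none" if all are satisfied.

#1 d - g = 10 - 2 = 8, not 11  no
#2 gcd(6, 6) = 6  yes
#3 d = 10 is outside [3, 9]  no
#4 abs(6 - 2) = 4; 4 > 3, exceeds bound 3  no
#5 g=2, d=10, n=6; 1 of them equals 2  yes
#6 d^2 + g^2 = 10^2 + 2^2 = 100 + 4 = 104, not 103  no

Violated: 1, 3, 4, and 6.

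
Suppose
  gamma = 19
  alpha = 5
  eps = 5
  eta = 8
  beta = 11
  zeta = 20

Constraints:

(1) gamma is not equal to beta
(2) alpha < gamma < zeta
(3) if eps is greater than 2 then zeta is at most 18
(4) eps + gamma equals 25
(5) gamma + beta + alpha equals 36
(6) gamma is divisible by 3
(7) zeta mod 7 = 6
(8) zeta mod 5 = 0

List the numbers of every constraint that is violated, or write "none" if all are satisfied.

No — constraints 3, 4, 5, 6 are not satisfied.

(1) gamma = 19, beta = 11; distinct  yes
(2) values 5 < 19 < 20  yes
(3) eps = 5 > 2, so we need zeta ≤ 18; but zeta = 20 > 18  no
(4) eps + gamma = 5 + 19 = 24, not 25  no
(5) gamma + beta + alpha = 19 + 11 + 5 = 35, not 36  no
(6) 19 = 3*6 + 1, so 3 does not divide 19  no
(7) 20 mod 7 = 6  yes
(8) 20 mod 5 = 0  yes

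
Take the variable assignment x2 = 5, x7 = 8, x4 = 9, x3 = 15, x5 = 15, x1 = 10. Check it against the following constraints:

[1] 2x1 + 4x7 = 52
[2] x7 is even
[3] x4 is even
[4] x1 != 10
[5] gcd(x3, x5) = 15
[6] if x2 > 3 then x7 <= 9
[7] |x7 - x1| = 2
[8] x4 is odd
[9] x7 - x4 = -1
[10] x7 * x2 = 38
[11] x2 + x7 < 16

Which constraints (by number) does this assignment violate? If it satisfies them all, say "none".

[1] 2x1 + 4x7 = 2(10) + 4(8) = 52  ✓
[2] x7 = 8 is even  ✓
[3] x4 = 9 is odd  ✗
[4] x1 = 10, but 10 is required to differ  ✗
[5] gcd(15, 15) = 15  ✓
[6] x2 = 5 > 3, so we need x7 ≤ 9; x7 = 8 ≤ 9  ✓
[7] |8 - 10| = 2  ✓
[8] x4 = 9 is odd  ✓
[9] x7 - x4 = 8 - 9 = -1  ✓
[10] x7 * x2 = 8 * 5 = 40, not 38  ✗
[11] x2 + x7 = 5 + 8 = 13; 13 < 16  ✓

No — constraints 3, 4, and 10 are not satisfied.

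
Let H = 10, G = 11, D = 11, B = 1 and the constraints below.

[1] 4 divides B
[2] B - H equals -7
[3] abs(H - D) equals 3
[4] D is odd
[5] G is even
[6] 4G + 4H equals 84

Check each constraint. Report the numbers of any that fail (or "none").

[1] 1 = 4*0 + 1, so 4 does not divide 1 — does not hold.
[2] B - H = 1 - 10 = -9, not -7 — does not hold.
[3] abs(10 - 11) = 1, not 3 — does not hold.
[4] D = 11 is odd — holds.
[5] G = 11 is odd — does not hold.
[6] 4G + 4H = 4(11) + 4(10) = 84 — holds.

Constraints 1, 2, 3, 5 are violated.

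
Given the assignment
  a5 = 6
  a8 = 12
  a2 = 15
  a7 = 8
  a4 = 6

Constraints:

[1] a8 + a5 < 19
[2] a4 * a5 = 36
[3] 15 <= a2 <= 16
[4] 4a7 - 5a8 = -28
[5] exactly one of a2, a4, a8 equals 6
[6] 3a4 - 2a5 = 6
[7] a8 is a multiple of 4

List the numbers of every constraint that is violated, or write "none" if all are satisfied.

No violations.

[1] a8 + a5 = 12 + 6 = 18; 18 < 19 — holds.
[2] a4 * a5 = 6 * 6 = 36 — holds.
[3] a2 = 15 lies in [15, 16] — holds.
[4] 4a7 - 5a8 = 4(8) - 5(12) = -28 — holds.
[5] a2=15, a4=6, a8=12; 1 of them equals 6 — holds.
[6] 3a4 - 2a5 = 3(6) - 2(6) = 6 — holds.
[7] 12 / 4 = 3, so 4 divides 12 — holds.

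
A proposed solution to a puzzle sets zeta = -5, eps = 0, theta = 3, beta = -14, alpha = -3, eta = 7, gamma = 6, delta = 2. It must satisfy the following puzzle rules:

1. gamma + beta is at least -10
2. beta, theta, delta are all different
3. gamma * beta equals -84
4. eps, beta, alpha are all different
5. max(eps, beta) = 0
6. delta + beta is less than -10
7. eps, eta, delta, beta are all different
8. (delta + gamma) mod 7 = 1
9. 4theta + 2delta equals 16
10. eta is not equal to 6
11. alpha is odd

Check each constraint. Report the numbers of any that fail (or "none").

No violations.

1. gamma + beta = 6 + (-14) = -8; -8 ≥ -10 — holds.
2. values -14, 3, 2 are pairwise distinct — holds.
3. gamma * beta = 6 * (-14) = -84 — holds.
4. values 0, -14, -3 are pairwise distinct — holds.
5. max(0, -14) = 0 — holds.
6. delta + beta = 2 + (-14) = -12; -12 < -10 — holds.
7. values 0, 7, 2, -14 are pairwise distinct — holds.
8. delta + gamma = 8; 8 mod 7 = 1 — holds.
9. 4theta + 2delta = 4(3) + 2(2) = 16 — holds.
10. eta = 7, and 7 ≠ 6 — holds.
11. alpha = -3 is odd — holds.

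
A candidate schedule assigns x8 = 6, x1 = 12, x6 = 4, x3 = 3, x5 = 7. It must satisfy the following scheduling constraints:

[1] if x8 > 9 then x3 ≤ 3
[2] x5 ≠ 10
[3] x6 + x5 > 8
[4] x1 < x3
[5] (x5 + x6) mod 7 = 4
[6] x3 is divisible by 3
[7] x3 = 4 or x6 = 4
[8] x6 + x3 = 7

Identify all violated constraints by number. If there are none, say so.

Constraint 4 does not hold.

[1] x8 = 6, not > 9; antecedent false, conditional vacuously true — holds.
[2] x5 = 7, and 7 ≠ 10 — holds.
[3] x6 + x5 = 4 + 7 = 11; 11 > 8 — holds.
[4] x1 = 12, x3 = 3; 12 ≥ 3 (want <) — fails.
[5] x5 + x6 = 11; 11 mod 7 = 4 — holds.
[6] 3 / 3 = 1, so 3 divides 3 — holds.
[7] x3 = 3 ≠ 4, but x6 = 4 = 4 (second disjunct) — holds.
[8] x6 + x3 = 4 + 3 = 7 — holds.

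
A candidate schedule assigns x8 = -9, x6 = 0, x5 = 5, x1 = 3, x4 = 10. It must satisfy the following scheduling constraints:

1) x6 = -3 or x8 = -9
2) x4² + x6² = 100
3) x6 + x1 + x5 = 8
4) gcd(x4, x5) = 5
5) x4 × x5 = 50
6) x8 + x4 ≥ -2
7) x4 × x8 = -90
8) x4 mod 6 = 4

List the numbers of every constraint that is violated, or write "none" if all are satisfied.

1) x6 = 0 ≠ -3, but x8 = -9 = -9 (second disjunct)  OK
2) x4² + x6² = 10² + 0² = 100 + 0 = 100  OK
3) x6 + x1 + x5 = 0 + 3 + 5 = 8  OK
4) gcd(10, 5) = 5  OK
5) x4 × x5 = 10 × 5 = 50  OK
6) x8 + x4 = -9 + 10 = 1; 1 ≥ -2  OK
7) x4 × x8 = 10 × (-9) = -90  OK
8) 10 mod 6 = 4  OK

None — every constraint holds.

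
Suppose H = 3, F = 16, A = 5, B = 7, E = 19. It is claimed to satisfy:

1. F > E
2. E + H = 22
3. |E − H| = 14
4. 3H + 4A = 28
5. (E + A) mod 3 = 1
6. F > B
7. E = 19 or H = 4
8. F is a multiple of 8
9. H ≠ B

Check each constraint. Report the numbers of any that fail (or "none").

1. F = 16, E = 19; 16 ≤ 19 (want >) — violated.
2. E + H = 19 + 3 = 22 — OK.
3. |19 − 3| = 16, not 14 — violated.
4. 3H + 4A = 3(3) + 4(5) = 29, not 28 — violated.
5. E + A = 24; 24 mod 3 = 0, not 1 — violated.
6. F = 16, B = 7; 16 > 7 — OK.
7. E = 19 = 19 (first disjunct) — OK.
8. 16 / 8 = 2, so 8 divides 16 — OK.
9. H = 3, B = 7; distinct — OK.

No — constraints 1, 3, 4, 5 are not satisfied.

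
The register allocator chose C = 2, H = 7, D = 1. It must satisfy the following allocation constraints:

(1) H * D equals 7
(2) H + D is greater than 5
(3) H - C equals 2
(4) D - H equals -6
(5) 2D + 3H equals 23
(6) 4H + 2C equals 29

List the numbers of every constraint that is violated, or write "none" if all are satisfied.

(1) H * D = 7 * 1 = 7 — satisfied.
(2) H + D = 7 + 1 = 8; 8 > 5 — satisfied.
(3) H - C = 7 - 2 = 5, not 2 — violated.
(4) D - H = 1 - 7 = -6 — satisfied.
(5) 2D + 3H = 2(1) + 3(7) = 23 — satisfied.
(6) 4H + 2C = 4(7) + 2(2) = 32, not 29 — violated.

Constraints 3 and 6 are violated.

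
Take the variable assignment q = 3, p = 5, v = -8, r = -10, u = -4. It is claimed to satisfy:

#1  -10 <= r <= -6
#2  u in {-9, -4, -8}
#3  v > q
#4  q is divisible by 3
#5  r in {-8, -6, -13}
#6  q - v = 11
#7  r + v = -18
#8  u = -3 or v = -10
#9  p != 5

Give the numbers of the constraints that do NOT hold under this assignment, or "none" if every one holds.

Violated: 3, 5, 8, and 9.

#1 r = -10 lies in [-10, -6] — satisfied.
#2 u = -4 is in {-9, -4, -8} — satisfied.
#3 v = -8, q = 3; -8 ≤ 3 (want >) — violated.
#4 3 / 3 = 1, so 3 divides 3 — satisfied.
#5 r = -10 is not in {-8, -6, -13} — violated.
#6 q - v = 3 - (-8) = 11 — satisfied.
#7 r + v = -10 + (-8) = -18 — satisfied.
#8 u = -4 ≠ -3 and v = -8 ≠ -10; both disjuncts false — violated.
#9 p = 5, but 5 is required to differ — violated.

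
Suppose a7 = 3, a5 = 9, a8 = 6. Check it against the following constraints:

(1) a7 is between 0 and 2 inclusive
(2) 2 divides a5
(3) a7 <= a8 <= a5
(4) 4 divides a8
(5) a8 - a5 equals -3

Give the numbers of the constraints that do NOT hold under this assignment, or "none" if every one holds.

(1) a7 = 3 is outside [0, 2]  fails
(2) 9 = 2*4 + 1, so 2 does not divide 9  fails
(3) values 3 <= 6 <= 9  holds
(4) 6 = 4*1 + 2, so 4 does not divide 6  fails
(5) a8 - a5 = 6 - 9 = -3  holds

No — constraints 1, 2, 4 are not satisfied.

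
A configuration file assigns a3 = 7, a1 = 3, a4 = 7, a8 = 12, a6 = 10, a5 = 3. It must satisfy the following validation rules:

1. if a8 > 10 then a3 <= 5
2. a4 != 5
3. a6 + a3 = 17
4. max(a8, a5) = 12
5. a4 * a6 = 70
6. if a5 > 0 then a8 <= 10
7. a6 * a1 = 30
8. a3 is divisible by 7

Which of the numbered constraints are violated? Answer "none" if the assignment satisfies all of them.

1. a8 = 12 > 10, so we need a3 ≤ 5; but a3 = 7 > 5 — violated.
2. a4 = 7, and 7 ≠ 5 — OK.
3. a6 + a3 = 10 + 7 = 17 — OK.
4. max(12, 3) = 12 — OK.
5. a4 * a6 = 7 * 10 = 70 — OK.
6. a5 = 3 > 0, so we need a8 ≤ 10; but a8 = 12 > 10 — violated.
7. a6 * a1 = 10 * 3 = 30 — OK.
8. 7 / 7 = 1, so 7 divides 7 — OK.

No — constraints 1, 6 are not satisfied.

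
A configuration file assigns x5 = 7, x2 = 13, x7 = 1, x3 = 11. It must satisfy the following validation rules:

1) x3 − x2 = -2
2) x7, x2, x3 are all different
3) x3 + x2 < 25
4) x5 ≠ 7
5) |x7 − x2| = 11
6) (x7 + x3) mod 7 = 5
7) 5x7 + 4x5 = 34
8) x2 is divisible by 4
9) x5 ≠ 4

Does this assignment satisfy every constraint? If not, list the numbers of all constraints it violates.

Violated: 4, 5, 7, 8.

1) x3 − x2 = 11 − 13 = -2 — holds.
2) values 1, 13, 11 are pairwise distinct — holds.
3) x3 + x2 = 11 + 13 = 24; 24 < 25 — holds.
4) x5 = 7, but 7 is required to differ — fails.
5) |1 − 13| = 12, not 11 — fails.
6) x7 + x3 = 12; 12 mod 7 = 5 — holds.
7) 5x7 + 4x5 = 5(1) + 4(7) = 33, not 34 — fails.
8) 13 = 4×3 + 1, so 4 does not divide 13 — fails.
9) x5 = 7, and 7 ≠ 4 — holds.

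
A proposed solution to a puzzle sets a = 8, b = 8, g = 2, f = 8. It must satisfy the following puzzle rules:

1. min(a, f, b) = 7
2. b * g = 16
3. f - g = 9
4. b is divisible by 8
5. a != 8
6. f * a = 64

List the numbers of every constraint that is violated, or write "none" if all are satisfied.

1. min(8, 8, 8) = 8, not 7  ✗
2. b * g = 8 * 2 = 16  ✓
3. f - g = 8 - 2 = 6, not 9  ✗
4. 8 / 8 = 1, so 8 divides 8  ✓
5. a = 8, but 8 is required to differ  ✗
6. f * a = 8 * 8 = 64  ✓

The assignment fails constraints 1, 3, and 5.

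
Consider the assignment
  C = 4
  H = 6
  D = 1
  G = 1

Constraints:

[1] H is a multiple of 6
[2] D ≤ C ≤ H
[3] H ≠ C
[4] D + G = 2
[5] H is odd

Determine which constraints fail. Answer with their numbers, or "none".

[1] 6 / 6 = 1, so 6 divides 6  ✔
[2] values 1 ≤ 4 ≤ 6  ✔
[3] H = 6, C = 4; distinct  ✔
[4] D + G = 1 + 1 = 2  ✔
[5] H = 6 is even  ✘

Violated: 5.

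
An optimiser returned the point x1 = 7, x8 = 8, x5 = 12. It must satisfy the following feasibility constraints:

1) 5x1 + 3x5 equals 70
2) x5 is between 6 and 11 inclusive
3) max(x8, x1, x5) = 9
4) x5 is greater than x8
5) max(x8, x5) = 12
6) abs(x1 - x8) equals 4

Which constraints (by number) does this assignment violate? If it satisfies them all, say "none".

The assignment fails constraints 1, 2, 3, and 6.

1) 5x1 + 3x5 = 5(7) + 3(12) = 71, not 70  false
2) x5 = 12 is outside [6, 11]  false
3) max(8, 7, 12) = 12, not 9  false
4) x5 = 12, x8 = 8; 12 > 8  true
5) max(8, 12) = 12  true
6) abs(7 - 8) = 1, not 4  false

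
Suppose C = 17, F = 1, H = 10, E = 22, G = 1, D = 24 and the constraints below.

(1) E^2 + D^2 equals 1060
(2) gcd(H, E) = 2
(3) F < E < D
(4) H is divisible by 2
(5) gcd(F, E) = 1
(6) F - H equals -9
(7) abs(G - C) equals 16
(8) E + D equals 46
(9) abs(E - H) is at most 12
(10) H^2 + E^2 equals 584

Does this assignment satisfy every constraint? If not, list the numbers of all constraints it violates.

(1) E^2 + D^2 = 22^2 + 24^2 = 484 + 576 = 1060 — satisfied.
(2) gcd(10, 22) = 2 — satisfied.
(3) values 1 < 22 < 24 — satisfied.
(4) 10 / 2 = 5, so 2 divides 10 — satisfied.
(5) gcd(1, 22) = 1 — satisfied.
(6) F - H = 1 - 10 = -9 — satisfied.
(7) abs(1 - 17) = 16 — satisfied.
(8) E + D = 22 + 24 = 46 — satisfied.
(9) abs(22 - 10) = 12; 12 ≤ 12 — satisfied.
(10) H^2 + E^2 = 10^2 + 22^2 = 100 + 484 = 584 — satisfied.

The assignment satisfies every constraint.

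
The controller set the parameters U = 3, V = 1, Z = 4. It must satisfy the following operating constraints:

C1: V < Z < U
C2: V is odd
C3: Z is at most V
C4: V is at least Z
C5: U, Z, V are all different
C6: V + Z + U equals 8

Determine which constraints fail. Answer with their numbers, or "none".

C1: values 1, 4, 3; Z = 4 is not < U = 3 — fails.
C2: V = 1 is odd — holds.
C3: Z = 4, V = 1; 4 > 1 (want ≤) — fails.
C4: V = 1, Z = 4; 1 < 4 (want ≥) — fails.
C5: values 3, 4, 1 are pairwise distinct — holds.
C6: V + Z + U = 1 + 4 + 3 = 8 — holds.

Violated: 1, 3, and 4.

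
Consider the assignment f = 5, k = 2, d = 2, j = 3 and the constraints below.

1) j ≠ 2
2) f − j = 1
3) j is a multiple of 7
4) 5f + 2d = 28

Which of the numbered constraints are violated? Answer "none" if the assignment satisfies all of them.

1) j = 3, and 3 ≠ 2  ✓
2) f − j = 5 − 3 = 2, not 1  ✗
3) 3 = 7×0 + 3, so 7 does not divide 3  ✗
4) 5f + 2d = 5(5) + 2(2) = 29, not 28  ✗

No — constraints 2, 3, and 4 are not satisfied.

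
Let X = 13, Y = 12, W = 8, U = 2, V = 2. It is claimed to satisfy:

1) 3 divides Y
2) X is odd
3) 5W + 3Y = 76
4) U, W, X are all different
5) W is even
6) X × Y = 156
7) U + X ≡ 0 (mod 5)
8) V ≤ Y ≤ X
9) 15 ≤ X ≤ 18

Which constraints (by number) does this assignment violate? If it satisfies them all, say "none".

1) 12 / 3 = 4, so 3 divides 12  holds
2) X = 13 is odd  holds
3) 5W + 3Y = 5(8) + 3(12) = 76  holds
4) values 2, 8, 13 are pairwise distinct  holds
5) W = 8 is even  holds
6) X × Y = 13 × 12 = 156  holds
7) U + X = 15; 15 mod 5 = 0  holds
8) values 2 ≤ 12 ≤ 13  holds
9) X = 13 is outside [15, 18]  fails

Violated: 9.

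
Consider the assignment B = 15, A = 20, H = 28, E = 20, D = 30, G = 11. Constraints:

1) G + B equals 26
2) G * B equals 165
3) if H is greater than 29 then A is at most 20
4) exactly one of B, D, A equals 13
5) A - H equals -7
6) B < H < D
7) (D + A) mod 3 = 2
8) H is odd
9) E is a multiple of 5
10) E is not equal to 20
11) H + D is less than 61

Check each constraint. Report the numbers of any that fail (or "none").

Constraints 4, 5, 8, 10 do not hold.

1) G + B = 11 + 15 = 26  ✓
2) G * B = 11 * 15 = 165  ✓
3) H = 28, not > 29; antecedent false, conditional vacuously true  ✓
4) B=15, D=30, A=20; 0 of them equal 13, not exactly one  ✗
5) A - H = 20 - 28 = -8, not -7  ✗
6) values 15 < 28 < 30  ✓
7) D + A = 50; 50 mod 3 = 2  ✓
8) H = 28 is even  ✗
9) 20 / 5 = 4, so 5 divides 20  ✓
10) E = 20, but 20 is required to differ  ✗
11) H + D = 28 + 30 = 58; 58 < 61  ✓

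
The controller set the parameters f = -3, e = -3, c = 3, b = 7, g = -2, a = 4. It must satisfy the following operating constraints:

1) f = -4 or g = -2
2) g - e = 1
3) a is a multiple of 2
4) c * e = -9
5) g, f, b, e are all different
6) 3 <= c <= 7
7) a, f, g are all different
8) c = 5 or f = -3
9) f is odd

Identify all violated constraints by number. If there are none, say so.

1) f = -3 ≠ -4, but g = -2 = -2 (second disjunct) — holds.
2) g - e = -2 - (-3) = 1 — holds.
3) 4 / 2 = 2, so 2 divides 4 — holds.
4) c * e = 3 * (-3) = -9 — holds.
5) f = e = -3, not all different — does not hold.
6) c = 3 lies in [3, 7] — holds.
7) values 4, -3, -2 are pairwise distinct — holds.
8) c = 3 ≠ 5, but f = -3 = -3 (second disjunct) — holds.
9) f = -3 is odd — holds.

Constraint 5 does not hold.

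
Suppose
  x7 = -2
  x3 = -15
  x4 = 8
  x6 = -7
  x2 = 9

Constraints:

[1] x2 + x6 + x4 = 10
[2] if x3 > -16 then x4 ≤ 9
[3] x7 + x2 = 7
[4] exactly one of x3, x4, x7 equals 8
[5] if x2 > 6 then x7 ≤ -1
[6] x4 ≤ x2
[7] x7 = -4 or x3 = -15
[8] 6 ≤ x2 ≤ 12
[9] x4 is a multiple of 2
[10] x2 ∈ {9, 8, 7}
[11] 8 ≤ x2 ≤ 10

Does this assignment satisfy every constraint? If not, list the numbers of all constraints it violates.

[1] x2 + x6 + x4 = 9 + (-7) + 8 = 10  holds
[2] x3 = -15 > -16, so we need x4 ≤ 9; x4 = 8 ≤ 9  holds
[3] x7 + x2 = -2 + 9 = 7  holds
[4] x3=-15, x4=8, x7=-2; 1 of them equals 8  holds
[5] x2 = 9 > 6, so we need x7 ≤ -1; x7 = -2 ≤ -1  holds
[6] x4 = 8, x2 = 9; 8 ≤ 9  holds
[7] x7 = -2 ≠ -4, but x3 = -15 = -15 (second disjunct)  holds
[8] x2 = 9 lies in [6, 12]  holds
[9] 8 / 2 = 4, so 2 divides 8  holds
[10] x2 = 9 is in {9, 8, 7}  holds
[11] x2 = 9 lies in [8, 10]  holds

Yes — all constraints hold.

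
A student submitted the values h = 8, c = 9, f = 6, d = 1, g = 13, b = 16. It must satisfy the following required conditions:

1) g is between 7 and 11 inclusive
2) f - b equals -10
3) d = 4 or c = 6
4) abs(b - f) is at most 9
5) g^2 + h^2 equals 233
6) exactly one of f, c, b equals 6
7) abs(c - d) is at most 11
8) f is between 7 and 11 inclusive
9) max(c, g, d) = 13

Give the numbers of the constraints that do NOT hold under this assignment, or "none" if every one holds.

The assignment fails constraints 1, 3, 4, and 8.

1) g = 13 is outside [7, 11] — violated.
2) f - b = 6 - 16 = -10 — satisfied.
3) d = 1 ≠ 4 and c = 9 ≠ 6; both disjuncts false — violated.
4) abs(16 - 6) = 10; 10 > 9, exceeds bound 9 — violated.
5) g^2 + h^2 = 13^2 + 8^2 = 169 + 64 = 233 — satisfied.
6) f=6, c=9, b=16; 1 of them equals 6 — satisfied.
7) abs(9 - 1) = 8; 8 ≤ 11 — satisfied.
8) f = 6 is outside [7, 11] — violated.
9) max(9, 13, 1) = 13 — satisfied.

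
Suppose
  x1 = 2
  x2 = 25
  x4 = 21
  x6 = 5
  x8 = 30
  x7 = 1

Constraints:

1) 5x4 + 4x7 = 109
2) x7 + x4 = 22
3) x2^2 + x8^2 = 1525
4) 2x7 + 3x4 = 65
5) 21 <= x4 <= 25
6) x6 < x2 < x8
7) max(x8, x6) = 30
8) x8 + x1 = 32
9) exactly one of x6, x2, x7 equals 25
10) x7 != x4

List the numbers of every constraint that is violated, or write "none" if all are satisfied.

No violations.

1) 5x4 + 4x7 = 5(21) + 4(1) = 109 — OK.
2) x7 + x4 = 1 + 21 = 22 — OK.
3) x2^2 + x8^2 = 25^2 + 30^2 = 625 + 900 = 1525 — OK.
4) 2x7 + 3x4 = 2(1) + 3(21) = 65 — OK.
5) x4 = 21 lies in [21, 25] — OK.
6) values 5 < 25 < 30 — OK.
7) max(30, 5) = 30 — OK.
8) x8 + x1 = 30 + 2 = 32 — OK.
9) x6=5, x2=25, x7=1; 1 of them equals 25 — OK.
10) x7 = 1, x4 = 21; distinct — OK.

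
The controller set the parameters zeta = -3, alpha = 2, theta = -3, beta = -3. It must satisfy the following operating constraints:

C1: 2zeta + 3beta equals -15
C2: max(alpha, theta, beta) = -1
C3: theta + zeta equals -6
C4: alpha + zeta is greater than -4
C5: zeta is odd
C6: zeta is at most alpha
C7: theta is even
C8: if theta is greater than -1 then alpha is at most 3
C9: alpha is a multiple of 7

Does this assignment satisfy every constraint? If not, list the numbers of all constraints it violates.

The assignment fails constraints 2, 7, and 9.

C1: 2zeta + 3beta = 2(-3) + 3(-3) = -15  holds
C2: max(2, -3, -3) = 2, not -1  fails
C3: theta + zeta = -3 + (-3) = -6  holds
C4: alpha + zeta = 2 + (-3) = -1; -1 > -4  holds
C5: zeta = -3 is odd  holds
C6: zeta = -3, alpha = 2; -3 ≤ 2  holds
C7: theta = -3 is odd  fails
C8: theta = -3, not > -1; antecedent false, conditional vacuously true  holds
C9: 2 = 7*0 + 2, so 7 does not divide 2  fails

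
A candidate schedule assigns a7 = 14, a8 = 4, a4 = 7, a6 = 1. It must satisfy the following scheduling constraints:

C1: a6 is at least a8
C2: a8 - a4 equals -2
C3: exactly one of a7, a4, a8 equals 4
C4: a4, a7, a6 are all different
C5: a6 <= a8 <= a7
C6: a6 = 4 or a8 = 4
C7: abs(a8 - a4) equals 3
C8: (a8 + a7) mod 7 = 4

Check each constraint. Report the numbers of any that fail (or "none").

C1: a6 = 1, a8 = 4; 1 < 4 (want ≥)  FAIL
C2: a8 - a4 = 4 - 7 = -3, not -2  FAIL
C3: a7=14, a4=7, a8=4; 1 of them equals 4  OK
C4: values 7, 14, 1 are pairwise distinct  OK
C5: values 1 <= 4 <= 14  OK
C6: a6 = 1 ≠ 4, but a8 = 4 = 4 (second disjunct)  OK
C7: abs(4 - 7) = 3  OK
C8: a8 + a7 = 18; 18 mod 7 = 4  OK

The assignment fails constraints 1 and 2.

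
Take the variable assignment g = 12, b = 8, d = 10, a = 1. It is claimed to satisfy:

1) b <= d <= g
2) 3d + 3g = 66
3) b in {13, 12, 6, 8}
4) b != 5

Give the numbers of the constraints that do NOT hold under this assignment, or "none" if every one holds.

No violations.

1) values 8 <= 10 <= 12 — satisfied.
2) 3d + 3g = 3(10) + 3(12) = 66 — satisfied.
3) b = 8 is in {13, 12, 6, 8} — satisfied.
4) b = 8, and 8 ≠ 5 — satisfied.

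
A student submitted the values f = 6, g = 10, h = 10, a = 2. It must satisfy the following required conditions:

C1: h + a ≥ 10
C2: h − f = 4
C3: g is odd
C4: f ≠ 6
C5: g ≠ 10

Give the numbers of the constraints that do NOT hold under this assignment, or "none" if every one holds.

Constraints 3, 4, 5 do not hold.

C1: h + a = 10 + 2 = 12; 12 ≥ 10  ✓
C2: h − f = 10 − 6 = 4  ✓
C3: g = 10 is even  ✗
C4: f = 6, but 6 is required to differ  ✗
C5: g = 10, but 10 is required to differ  ✗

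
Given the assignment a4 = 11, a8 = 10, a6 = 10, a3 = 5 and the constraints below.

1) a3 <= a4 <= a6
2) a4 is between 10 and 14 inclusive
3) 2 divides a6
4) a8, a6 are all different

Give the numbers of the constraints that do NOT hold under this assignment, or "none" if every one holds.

Violated: 1, 4.

1) values 5, 11, 10; a4 = 11 is not <= a6 = 10 — violated.
2) a4 = 11 lies in [10, 14] — satisfied.
3) 10 / 2 = 5, so 2 divides 10 — satisfied.
4) a8 = a6 = 10, not all different — violated.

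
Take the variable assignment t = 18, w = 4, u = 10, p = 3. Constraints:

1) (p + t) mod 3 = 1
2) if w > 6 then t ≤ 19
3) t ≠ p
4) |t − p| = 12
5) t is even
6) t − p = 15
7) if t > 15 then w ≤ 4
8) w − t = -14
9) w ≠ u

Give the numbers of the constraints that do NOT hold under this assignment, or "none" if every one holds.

1) p + t = 21; 21 mod 3 = 0, not 1 — does not hold.
2) w = 4, not > 6; antecedent false, conditional vacuously true — holds.
3) t = 18, p = 3; distinct — holds.
4) |18 − 3| = 15, not 12 — does not hold.
5) t = 18 is even — holds.
6) t − p = 18 − 3 = 15 — holds.
7) t = 18 > 15, so we need w ≤ 4; w = 4 ≤ 4 — holds.
8) w − t = 4 − 18 = -14 — holds.
9) w = 4, u = 10; distinct — holds.

The assignment fails constraints 1 and 4.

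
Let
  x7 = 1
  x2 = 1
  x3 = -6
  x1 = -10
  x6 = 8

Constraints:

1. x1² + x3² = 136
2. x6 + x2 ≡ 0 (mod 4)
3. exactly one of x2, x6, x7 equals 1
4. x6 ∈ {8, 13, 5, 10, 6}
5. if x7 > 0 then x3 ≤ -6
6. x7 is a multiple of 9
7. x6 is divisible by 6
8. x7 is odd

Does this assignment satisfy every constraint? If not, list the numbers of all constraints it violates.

Violated: 2, 3, 6, and 7.

1. x1² + x3² = (-10)² + (-6)² = 100 + 36 = 136  holds
2. x6 + x2 = 9; 9 mod 4 = 1, not 0  fails
3. x2=1, x6=8, x7=1; 2 of them equal 1, not exactly one  fails
4. x6 = 8 is in {8, 13, 5, 10, 6}  holds
5. x7 = 1 > 0, so we need x3 ≤ -6; x3 = -6 ≤ -6  holds
6. 1 = 9×0 + 1, so 9 does not divide 1  fails
7. 8 = 6×1 + 2, so 6 does not divide 8  fails
8. x7 = 1 is odd  holds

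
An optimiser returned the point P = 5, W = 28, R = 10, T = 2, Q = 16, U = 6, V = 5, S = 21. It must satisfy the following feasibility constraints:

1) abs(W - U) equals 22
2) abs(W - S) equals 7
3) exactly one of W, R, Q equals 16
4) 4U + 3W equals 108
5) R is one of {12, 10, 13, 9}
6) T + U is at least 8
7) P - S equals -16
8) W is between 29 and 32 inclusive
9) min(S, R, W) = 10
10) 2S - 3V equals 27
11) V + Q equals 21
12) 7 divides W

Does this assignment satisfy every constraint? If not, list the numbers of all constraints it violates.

1) abs(28 - 6) = 22  ✔
2) abs(28 - 21) = 7  ✔
3) W=28, R=10, Q=16; 1 of them equals 16  ✔
4) 4U + 3W = 4(6) + 3(28) = 108  ✔
5) R = 10 is in {12, 10, 13, 9}  ✔
6) T + U = 2 + 6 = 8; 8 ≥ 8  ✔
7) P - S = 5 - 21 = -16  ✔
8) W = 28 is outside [29, 32]  ✘
9) min(21, 10, 28) = 10  ✔
10) 2S - 3V = 2(21) - 3(5) = 27  ✔
11) V + Q = 5 + 16 = 21  ✔
12) 28 / 7 = 4, so 7 divides 28  ✔

Constraint 8 does not hold.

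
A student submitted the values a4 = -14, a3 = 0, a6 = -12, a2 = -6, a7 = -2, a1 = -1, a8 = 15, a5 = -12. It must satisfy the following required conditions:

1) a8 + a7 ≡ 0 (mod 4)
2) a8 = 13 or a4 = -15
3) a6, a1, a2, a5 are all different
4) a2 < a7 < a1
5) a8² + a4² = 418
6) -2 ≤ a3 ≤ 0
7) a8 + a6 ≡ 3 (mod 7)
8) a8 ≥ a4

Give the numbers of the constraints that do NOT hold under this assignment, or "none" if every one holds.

1) a8 + a7 = 13; 13 mod 4 = 1, not 0 — violated.
2) a8 = 15 ≠ 13 and a4 = -14 ≠ -15; both disjuncts false — violated.
3) a6 = a5 = -12, not all different — violated.
4) values -6 < -2 < -1 — satisfied.
5) a8² + a4² = 15² + (-14)² = 225 + 196 = 421, not 418 — violated.
6) a3 = 0 lies in [-2, 0] — satisfied.
7) a8 + a6 = 3; 3 mod 7 = 3 — satisfied.
8) a8 = 15, a4 = -14; 15 ≥ -14 — satisfied.

Constraints 1, 2, 3, and 5 do not hold.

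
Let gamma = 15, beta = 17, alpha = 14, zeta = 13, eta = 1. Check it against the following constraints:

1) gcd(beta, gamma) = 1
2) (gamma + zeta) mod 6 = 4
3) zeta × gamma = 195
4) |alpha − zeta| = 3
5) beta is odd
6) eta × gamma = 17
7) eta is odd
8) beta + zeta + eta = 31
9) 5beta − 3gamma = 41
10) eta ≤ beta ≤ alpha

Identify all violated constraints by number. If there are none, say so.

No — constraints 4, 6, 9, 10 are not satisfied.

1) gcd(17, 15) = 1  ✓
2) gamma + zeta = 28; 28 mod 6 = 4  ✓
3) zeta × gamma = 13 × 15 = 195  ✓
4) |14 − 13| = 1, not 3  ✗
5) beta = 17 is odd  ✓
6) eta × gamma = 1 × 15 = 15, not 17  ✗
7) eta = 1 is odd  ✓
8) beta + zeta + eta = 17 + 13 + 1 = 31  ✓
9) 5beta − 3gamma = 5(17) − 3(15) = 40, not 41  ✗
10) values 1, 17, 14; beta = 17 is not ≤ alpha = 14  ✗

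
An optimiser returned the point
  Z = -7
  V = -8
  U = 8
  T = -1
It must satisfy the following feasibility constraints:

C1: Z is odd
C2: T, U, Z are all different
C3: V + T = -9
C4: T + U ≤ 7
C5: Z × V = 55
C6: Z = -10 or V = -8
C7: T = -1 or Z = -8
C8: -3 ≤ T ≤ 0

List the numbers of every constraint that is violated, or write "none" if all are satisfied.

Constraint 5 does not hold.

C1: Z = -7 is odd  true
C2: values -1, 8, -7 are pairwise distinct  true
C3: V + T = -8 + (-1) = -9  true
C4: T + U = -1 + 8 = 7; 7 ≤ 7  true
C5: Z × V = -7 × (-8) = 56, not 55  false
C6: Z = -7 ≠ -10, but V = -8 = -8 (second disjunct)  true
C7: T = -1 = -1 (first disjunct)  true
C8: T = -1 lies in [-3, 0]  true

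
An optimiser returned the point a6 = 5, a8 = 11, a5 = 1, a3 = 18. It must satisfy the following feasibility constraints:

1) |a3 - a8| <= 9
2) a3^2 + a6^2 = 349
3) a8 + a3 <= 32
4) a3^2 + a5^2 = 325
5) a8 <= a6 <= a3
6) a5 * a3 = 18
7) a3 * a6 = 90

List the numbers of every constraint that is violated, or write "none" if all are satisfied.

1) |18 - 11| = 7; 7 ≤ 9 — satisfied.
2) a3^2 + a6^2 = 18^2 + 5^2 = 324 + 25 = 349 — satisfied.
3) a8 + a3 = 11 + 18 = 29; 29 ≤ 32 — satisfied.
4) a3^2 + a5^2 = 18^2 + 1^2 = 324 + 1 = 325 — satisfied.
5) values 11, 5, 18; a8 = 11 is not <= a6 = 5 — violated.
6) a5 * a3 = 1 * 18 = 18 — satisfied.
7) a3 * a6 = 18 * 5 = 90 — satisfied.

Violated: 5.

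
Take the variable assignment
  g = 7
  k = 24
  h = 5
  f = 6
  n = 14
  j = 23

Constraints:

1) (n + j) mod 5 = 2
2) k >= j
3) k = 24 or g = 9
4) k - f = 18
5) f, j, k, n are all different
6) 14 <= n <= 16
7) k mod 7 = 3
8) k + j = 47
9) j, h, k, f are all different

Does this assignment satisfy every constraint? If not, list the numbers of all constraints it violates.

The assignment satisfies every constraint.

1) n + j = 37; 37 mod 5 = 2  yes
2) k = 24, j = 23; 24 ≥ 23  yes
3) k = 24 = 24 (first disjunct)  yes
4) k - f = 24 - 6 = 18  yes
5) values 6, 23, 24, 14 are pairwise distinct  yes
6) n = 14 lies in [14, 16]  yes
7) 24 mod 7 = 3  yes
8) k + j = 24 + 23 = 47  yes
9) values 23, 5, 24, 6 are pairwise distinct  yes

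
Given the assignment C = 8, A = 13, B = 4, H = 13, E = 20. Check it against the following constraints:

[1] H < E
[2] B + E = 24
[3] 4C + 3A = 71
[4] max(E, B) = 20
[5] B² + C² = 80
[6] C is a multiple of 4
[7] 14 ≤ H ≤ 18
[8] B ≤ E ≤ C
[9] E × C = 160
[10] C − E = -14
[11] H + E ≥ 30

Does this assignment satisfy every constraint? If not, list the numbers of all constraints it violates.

[1] H = 13, E = 20; 13 < 20 — holds.
[2] B + E = 4 + 20 = 24 — holds.
[3] 4C + 3A = 4(8) + 3(13) = 71 — holds.
[4] max(20, 4) = 20 — holds.
[5] B² + C² = 4² + 8² = 16 + 64 = 80 — holds.
[6] 8 / 4 = 2, so 4 divides 8 — holds.
[7] H = 13 is outside [14, 18] — does not hold.
[8] values 4, 20, 8; E = 20 is not ≤ C = 8 — does not hold.
[9] E × C = 20 × 8 = 160 — holds.
[10] C − E = 8 − 20 = -12, not -14 — does not hold.
[11] H + E = 13 + 20 = 33; 33 ≥ 30 — holds.

No — constraints 7, 8, and 10 are not satisfied.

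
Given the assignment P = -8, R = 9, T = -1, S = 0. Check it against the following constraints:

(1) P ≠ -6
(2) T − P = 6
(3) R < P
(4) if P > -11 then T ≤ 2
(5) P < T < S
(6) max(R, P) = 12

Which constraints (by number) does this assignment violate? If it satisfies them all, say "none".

No — constraints 2, 3, and 6 are not satisfied.

(1) P = -8, and -8 ≠ -6  yes
(2) T − P = -1 − (-8) = 7, not 6  no
(3) R = 9, P = -8; 9 ≥ -8 (want <)  no
(4) P = -8 > -11, so we need T ≤ 2; T = -1 ≤ 2  yes
(5) values -8 < -1 < 0  yes
(6) max(9, -8) = 9, not 12  no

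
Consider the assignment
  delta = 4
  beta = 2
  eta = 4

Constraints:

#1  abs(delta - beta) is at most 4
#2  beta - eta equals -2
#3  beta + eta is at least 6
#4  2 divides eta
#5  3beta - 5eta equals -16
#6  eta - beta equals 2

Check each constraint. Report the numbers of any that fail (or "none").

#1 abs(4 - 2) = 2; 2 ≤ 4 — satisfied.
#2 beta - eta = 2 - 4 = -2 — satisfied.
#3 beta + eta = 2 + 4 = 6; 6 ≥ 6 — satisfied.
#4 4 / 2 = 2, so 2 divides 4 — satisfied.
#5 3beta - 5eta = 3(2) - 5(4) = -14, not -16 — violated.
#6 eta - beta = 4 - 2 = 2 — satisfied.

Violated: 5.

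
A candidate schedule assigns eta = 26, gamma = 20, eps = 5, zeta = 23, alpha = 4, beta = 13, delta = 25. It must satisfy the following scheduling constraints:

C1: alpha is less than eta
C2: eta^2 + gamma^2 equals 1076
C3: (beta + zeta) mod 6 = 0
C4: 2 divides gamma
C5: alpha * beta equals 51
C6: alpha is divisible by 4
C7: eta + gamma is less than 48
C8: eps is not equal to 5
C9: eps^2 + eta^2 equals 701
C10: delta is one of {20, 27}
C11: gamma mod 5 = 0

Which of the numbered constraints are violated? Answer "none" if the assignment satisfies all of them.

Constraints 5, 8, and 10 are violated.

C1: alpha = 4, eta = 26; 4 < 26 — OK.
C2: eta^2 + gamma^2 = 26^2 + 20^2 = 676 + 400 = 1076 — OK.
C3: beta + zeta = 36; 36 mod 6 = 0 — OK.
C4: 20 / 2 = 10, so 2 divides 20 — OK.
C5: alpha * beta = 4 * 13 = 52, not 51 — violated.
C6: 4 / 4 = 1, so 4 divides 4 — OK.
C7: eta + gamma = 26 + 20 = 46; 46 < 48 — OK.
C8: eps = 5, but 5 is required to differ — violated.
C9: eps^2 + eta^2 = 5^2 + 26^2 = 25 + 676 = 701 — OK.
C10: delta = 25 is not in {20, 27} — violated.
C11: 20 mod 5 = 0 — OK.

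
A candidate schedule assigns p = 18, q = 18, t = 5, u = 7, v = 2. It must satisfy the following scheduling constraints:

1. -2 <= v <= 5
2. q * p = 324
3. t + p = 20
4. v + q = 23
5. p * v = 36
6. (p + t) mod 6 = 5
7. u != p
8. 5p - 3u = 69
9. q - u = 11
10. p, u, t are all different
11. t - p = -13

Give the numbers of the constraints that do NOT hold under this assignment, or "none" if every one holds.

1. v = 2 lies in [-2, 5]  ✔
2. q * p = 18 * 18 = 324  ✔
3. t + p = 5 + 18 = 23, not 20  ✘
4. v + q = 2 + 18 = 20, not 23  ✘
5. p * v = 18 * 2 = 36  ✔
6. p + t = 23; 23 mod 6 = 5  ✔
7. u = 7, p = 18; distinct  ✔
8. 5p - 3u = 5(18) - 3(7) = 69  ✔
9. q - u = 18 - 7 = 11  ✔
10. values 18, 7, 5 are pairwise distinct  ✔
11. t - p = 5 - 18 = -13  ✔

Constraints 3 and 4 are violated.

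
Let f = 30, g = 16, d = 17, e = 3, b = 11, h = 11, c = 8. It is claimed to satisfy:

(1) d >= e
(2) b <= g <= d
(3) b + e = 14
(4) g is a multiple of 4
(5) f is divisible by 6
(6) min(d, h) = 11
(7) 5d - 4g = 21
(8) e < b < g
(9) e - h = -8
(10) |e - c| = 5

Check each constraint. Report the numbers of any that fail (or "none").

(1) d = 17, e = 3; 17 ≥ 3  holds
(2) values 11 <= 16 <= 17  holds
(3) b + e = 11 + 3 = 14  holds
(4) 16 / 4 = 4, so 4 divides 16  holds
(5) 30 / 6 = 5, so 6 divides 30  holds
(6) min(17, 11) = 11  holds
(7) 5d - 4g = 5(17) - 4(16) = 21  holds
(8) values 3 < 11 < 16  holds
(9) e - h = 3 - 11 = -8  holds
(10) |3 - 8| = 5  holds

No violations.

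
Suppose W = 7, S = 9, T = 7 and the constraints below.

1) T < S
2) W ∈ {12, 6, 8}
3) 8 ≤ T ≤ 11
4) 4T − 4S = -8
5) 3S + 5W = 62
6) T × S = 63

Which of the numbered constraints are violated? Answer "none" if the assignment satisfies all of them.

Constraints 2 and 3 are violated.

1) T = 7, S = 9; 7 < 9 — holds.
2) W = 7 is not in {12, 6, 8} — fails.
3) T = 7 is outside [8, 11] — fails.
4) 4T − 4S = 4(7) − 4(9) = -8 — holds.
5) 3S + 5W = 3(9) + 5(7) = 62 — holds.
6) T × S = 7 × 9 = 63 — holds.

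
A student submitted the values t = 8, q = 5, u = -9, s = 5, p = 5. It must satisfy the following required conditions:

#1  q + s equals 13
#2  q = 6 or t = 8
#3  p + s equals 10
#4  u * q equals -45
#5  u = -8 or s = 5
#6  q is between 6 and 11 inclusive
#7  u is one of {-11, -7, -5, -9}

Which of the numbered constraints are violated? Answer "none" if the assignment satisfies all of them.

The assignment fails constraints 1 and 6.

#1 q + s = 5 + 5 = 10, not 13  ✘
#2 q = 5 ≠ 6, but t = 8 = 8 (second disjunct)  ✔
#3 p + s = 5 + 5 = 10  ✔
#4 u * q = -9 * 5 = -45  ✔
#5 u = -9 ≠ -8, but s = 5 = 5 (second disjunct)  ✔
#6 q = 5 is outside [6, 11]  ✘
#7 u = -9 is in {-11, -7, -5, -9}  ✔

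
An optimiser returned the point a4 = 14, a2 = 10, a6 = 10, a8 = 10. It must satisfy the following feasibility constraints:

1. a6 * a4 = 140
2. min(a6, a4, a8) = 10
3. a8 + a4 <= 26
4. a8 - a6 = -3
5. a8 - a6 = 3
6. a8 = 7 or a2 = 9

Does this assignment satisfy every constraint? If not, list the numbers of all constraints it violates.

The assignment fails constraints 4, 5, 6.

1. a6 * a4 = 10 * 14 = 140  true
2. min(10, 14, 10) = 10  true
3. a8 + a4 = 10 + 14 = 24; 24 ≤ 26  true
4. a8 - a6 = 10 - 10 = 0, not -3  false
5. a8 - a6 = 10 - 10 = 0, not 3  false
6. a8 = 10 ≠ 7 and a2 = 10 ≠ 9; both disjuncts false  false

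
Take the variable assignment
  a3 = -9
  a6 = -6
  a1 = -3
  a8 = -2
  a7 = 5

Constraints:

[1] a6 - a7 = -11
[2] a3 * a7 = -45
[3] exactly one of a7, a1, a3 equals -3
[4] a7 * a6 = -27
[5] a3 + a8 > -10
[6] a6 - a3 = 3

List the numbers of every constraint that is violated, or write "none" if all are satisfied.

Violated: 4 and 5.

[1] a6 - a7 = -6 - 5 = -11 — satisfied.
[2] a3 * a7 = -9 * 5 = -45 — satisfied.
[3] a7=5, a1=-3, a3=-9; 1 of them equals -3 — satisfied.
[4] a7 * a6 = 5 * (-6) = -30, not -27 — violated.
[5] a3 + a8 = -9 + (-2) = -11; -11 ≤ -10, bound -10 not met — violated.
[6] a6 - a3 = -6 - (-9) = 3 — satisfied.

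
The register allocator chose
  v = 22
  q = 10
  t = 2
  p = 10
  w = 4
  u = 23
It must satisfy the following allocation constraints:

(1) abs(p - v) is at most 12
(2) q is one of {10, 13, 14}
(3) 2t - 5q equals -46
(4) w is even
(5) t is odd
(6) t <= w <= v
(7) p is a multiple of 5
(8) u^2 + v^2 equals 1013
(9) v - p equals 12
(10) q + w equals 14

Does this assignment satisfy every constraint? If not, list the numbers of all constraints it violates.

(1) abs(10 - 22) = 12; 12 ≤ 12  true
(2) q = 10 is in {10, 13, 14}  true
(3) 2t - 5q = 2(2) - 5(10) = -46  true
(4) w = 4 is even  true
(5) t = 2 is even  false
(6) values 2 <= 4 <= 22  true
(7) 10 / 5 = 2, so 5 divides 10  true
(8) u^2 + v^2 = 23^2 + 22^2 = 529 + 484 = 1013  true
(9) v - p = 22 - 10 = 12  true
(10) q + w = 10 + 4 = 14  true

The assignment fails constraint 5.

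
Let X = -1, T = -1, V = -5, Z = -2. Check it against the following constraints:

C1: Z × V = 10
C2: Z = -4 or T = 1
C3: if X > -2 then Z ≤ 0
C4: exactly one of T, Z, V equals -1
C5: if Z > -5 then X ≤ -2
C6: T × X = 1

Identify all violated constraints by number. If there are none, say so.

Constraints 2 and 5 do not hold.

C1: Z × V = -2 × (-5) = 10 — holds.
C2: Z = -2 ≠ -4 and T = -1 ≠ 1; both disjuncts false — does not hold.
C3: X = -1 > -2, so we need Z ≤ 0; Z = -2 ≤ 0 — holds.
C4: T=-1, Z=-2, V=-5; 1 of them equals -1 — holds.
C5: Z = -2 > -5, so we need X ≤ -2; but X = -1 > -2 — does not hold.
C6: T × X = -1 × (-1) = 1 — holds.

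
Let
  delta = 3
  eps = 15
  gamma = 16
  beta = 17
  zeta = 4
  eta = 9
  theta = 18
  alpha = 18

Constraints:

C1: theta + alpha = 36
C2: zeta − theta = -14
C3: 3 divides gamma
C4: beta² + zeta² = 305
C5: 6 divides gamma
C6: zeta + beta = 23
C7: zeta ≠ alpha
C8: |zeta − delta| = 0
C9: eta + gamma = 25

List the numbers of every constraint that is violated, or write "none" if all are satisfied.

The assignment fails constraints 3, 5, 6, and 8.

C1: theta + alpha = 18 + 18 = 36 — satisfied.
C2: zeta − theta = 4 − 18 = -14 — satisfied.
C3: 16 = 3×5 + 1, so 3 does not divide 16 — violated.
C4: beta² + zeta² = 17² + 4² = 289 + 16 = 305 — satisfied.
C5: 16 = 6×2 + 4, so 6 does not divide 16 — violated.
C6: zeta + beta = 4 + 17 = 21, not 23 — violated.
C7: zeta = 4, alpha = 18; distinct — satisfied.
C8: |4 − 3| = 1, not 0 — violated.
C9: eta + gamma = 9 + 16 = 25 — satisfied.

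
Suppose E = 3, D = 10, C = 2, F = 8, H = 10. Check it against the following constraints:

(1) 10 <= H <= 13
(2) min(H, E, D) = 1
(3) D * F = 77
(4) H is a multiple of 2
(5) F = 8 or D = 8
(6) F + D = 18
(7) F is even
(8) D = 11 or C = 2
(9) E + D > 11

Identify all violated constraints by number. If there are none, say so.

(1) H = 10 lies in [10, 13]  OK
(2) min(10, 3, 10) = 3, not 1  FAIL
(3) D * F = 10 * 8 = 80, not 77  FAIL
(4) 10 / 2 = 5, so 2 divides 10  OK
(5) F = 8 = 8 (first disjunct)  OK
(6) F + D = 8 + 10 = 18  OK
(7) F = 8 is even  OK
(8) D = 10 ≠ 11, but C = 2 = 2 (second disjunct)  OK
(9) E + D = 3 + 10 = 13; 13 > 11  OK

The assignment fails constraints 2, 3.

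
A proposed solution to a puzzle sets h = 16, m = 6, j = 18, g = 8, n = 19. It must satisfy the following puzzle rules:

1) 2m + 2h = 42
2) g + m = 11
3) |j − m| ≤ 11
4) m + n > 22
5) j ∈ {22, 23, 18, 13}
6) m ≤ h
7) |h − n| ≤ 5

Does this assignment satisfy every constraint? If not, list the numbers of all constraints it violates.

The assignment fails constraints 1, 2, and 3.

1) 2m + 2h = 2(6) + 2(16) = 44, not 42  FAIL
2) g + m = 8 + 6 = 14, not 11  FAIL
3) |18 − 6| = 12; 12 > 11, exceeds bound 11  FAIL
4) m + n = 6 + 19 = 25; 25 > 22  OK
5) j = 18 is in {22, 23, 18, 13}  OK
6) m = 6, h = 16; 6 ≤ 16  OK
7) |16 − 19| = 3; 3 ≤ 5  OK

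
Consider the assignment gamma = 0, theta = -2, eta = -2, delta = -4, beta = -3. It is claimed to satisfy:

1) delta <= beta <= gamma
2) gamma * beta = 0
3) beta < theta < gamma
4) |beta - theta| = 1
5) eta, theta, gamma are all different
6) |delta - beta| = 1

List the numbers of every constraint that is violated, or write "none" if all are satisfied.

1) values -4 <= -3 <= 0  true
2) gamma * beta = 0 * (-3) = 0  true
3) values -3 < -2 < 0  true
4) |-3 - (-2)| = 1  true
5) eta = theta = -2, not all different  false
6) |-4 - (-3)| = 1  true

Violated: 5.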